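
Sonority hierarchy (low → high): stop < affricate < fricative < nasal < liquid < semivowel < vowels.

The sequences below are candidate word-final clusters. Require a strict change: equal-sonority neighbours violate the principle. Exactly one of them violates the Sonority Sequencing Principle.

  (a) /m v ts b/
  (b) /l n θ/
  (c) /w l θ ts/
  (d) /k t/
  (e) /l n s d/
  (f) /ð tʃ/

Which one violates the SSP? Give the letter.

(a) /m v ts b/: profile 4-3-2-1 — obeys.
(b) /l n θ/: profile 5-4-3 — obeys.
(c) /w l θ ts/: profile 6-5-3-2 — obeys.
(d) /k t/: profile 1-1 — violates.
(e) /l n s d/: profile 5-4-3-1 — obeys.
(f) /ð tʃ/: profile 3-2 — obeys.

d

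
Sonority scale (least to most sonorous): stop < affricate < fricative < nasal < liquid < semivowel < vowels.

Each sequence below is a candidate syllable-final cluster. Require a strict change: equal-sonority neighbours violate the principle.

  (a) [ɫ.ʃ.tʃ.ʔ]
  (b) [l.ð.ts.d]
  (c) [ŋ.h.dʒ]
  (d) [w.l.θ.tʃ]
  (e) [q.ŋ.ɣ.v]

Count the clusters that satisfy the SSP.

(a) 5-3-2-1 → obeys
(b) 5-3-2-1 → obeys
(c) 4-3-2 → obeys
(d) 6-5-3-2 → obeys
(e) 1-4-3-3 → violates

4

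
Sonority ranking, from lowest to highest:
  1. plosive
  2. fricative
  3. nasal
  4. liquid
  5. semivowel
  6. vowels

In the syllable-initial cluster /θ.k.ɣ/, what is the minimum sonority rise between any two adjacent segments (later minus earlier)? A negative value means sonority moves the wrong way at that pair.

/θ/ is a fricative (sonority 2).
/k/ is a plosive (sonority 1).
/ɣ/ is a fricative (sonority 2).
/θ/→/k/: change -1.
/k/→/ɣ/: change +1.
Minimum = -1.

-1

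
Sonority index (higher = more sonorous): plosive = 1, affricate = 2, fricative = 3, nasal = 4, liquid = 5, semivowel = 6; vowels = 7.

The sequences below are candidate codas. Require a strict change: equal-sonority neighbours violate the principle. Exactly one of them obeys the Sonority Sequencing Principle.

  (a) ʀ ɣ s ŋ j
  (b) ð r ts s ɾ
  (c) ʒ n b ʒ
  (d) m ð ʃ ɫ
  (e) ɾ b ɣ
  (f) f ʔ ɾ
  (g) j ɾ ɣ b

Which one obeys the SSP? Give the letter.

g

(a) sonority 5-3-3-4-6: ill-formed.
(b) sonority 3-5-2-3-5: ill-formed.
(c) sonority 3-4-1-3: ill-formed.
(d) sonority 4-3-3-5: ill-formed.
(e) sonority 5-1-3: ill-formed.
(f) sonority 3-1-5: ill-formed.
(g) sonority 6-5-3-1: well-formed.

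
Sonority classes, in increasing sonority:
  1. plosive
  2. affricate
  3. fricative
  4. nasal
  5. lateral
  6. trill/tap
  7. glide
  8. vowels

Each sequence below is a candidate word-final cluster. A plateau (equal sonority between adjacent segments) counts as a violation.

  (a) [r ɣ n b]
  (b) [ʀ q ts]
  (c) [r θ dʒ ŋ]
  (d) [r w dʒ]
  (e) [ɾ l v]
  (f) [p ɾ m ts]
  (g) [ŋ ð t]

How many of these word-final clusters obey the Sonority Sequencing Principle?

2

(a) sonority 6-3-4-1: ill-formed.
(b) sonority 6-1-2: ill-formed.
(c) sonority 6-3-2-4: ill-formed.
(d) sonority 6-7-2: ill-formed.
(e) sonority 6-5-3: well-formed.
(f) sonority 1-6-4-2: ill-formed.
(g) sonority 4-3-1: well-formed.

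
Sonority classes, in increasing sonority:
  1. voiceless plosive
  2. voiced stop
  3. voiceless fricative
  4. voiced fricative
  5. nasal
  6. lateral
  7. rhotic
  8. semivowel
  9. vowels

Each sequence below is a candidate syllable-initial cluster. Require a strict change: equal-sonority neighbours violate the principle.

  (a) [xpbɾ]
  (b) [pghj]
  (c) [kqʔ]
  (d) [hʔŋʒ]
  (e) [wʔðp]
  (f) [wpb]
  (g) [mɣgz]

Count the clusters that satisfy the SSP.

1

(a) [xpbɾ]: profile 3-1-2-7 — violates.
(b) [pghj]: profile 1-2-3-8 — obeys.
(c) [kqʔ]: profile 1-1-1 — violates.
(d) [hʔŋʒ]: profile 3-1-5-4 — violates.
(e) [wʔðp]: profile 8-1-4-1 — violates.
(f) [wpb]: profile 8-1-2 — violates.
(g) [mɣgz]: profile 5-4-2-4 — violates.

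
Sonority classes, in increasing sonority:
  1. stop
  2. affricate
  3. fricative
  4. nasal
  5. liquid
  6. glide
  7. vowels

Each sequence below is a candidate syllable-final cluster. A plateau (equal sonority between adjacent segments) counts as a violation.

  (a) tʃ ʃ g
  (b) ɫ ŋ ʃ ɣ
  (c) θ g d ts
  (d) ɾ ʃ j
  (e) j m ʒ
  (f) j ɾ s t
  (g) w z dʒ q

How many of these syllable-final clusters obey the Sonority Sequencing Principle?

(a) sonority 2-3-1: ill-formed.
(b) sonority 5-4-3-3: ill-formed.
(c) sonority 3-1-1-2: ill-formed.
(d) sonority 5-3-6: ill-formed.
(e) sonority 6-4-3: well-formed.
(f) sonority 6-5-3-1: well-formed.
(g) sonority 6-3-2-1: well-formed.

3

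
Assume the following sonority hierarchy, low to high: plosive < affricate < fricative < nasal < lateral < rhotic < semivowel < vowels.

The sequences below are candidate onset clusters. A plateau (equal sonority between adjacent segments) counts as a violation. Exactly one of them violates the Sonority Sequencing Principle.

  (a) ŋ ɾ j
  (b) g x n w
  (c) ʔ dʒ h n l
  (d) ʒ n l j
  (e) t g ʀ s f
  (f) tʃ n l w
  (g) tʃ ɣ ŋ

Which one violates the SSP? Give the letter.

(a) sonority 4-6-7: well-formed.
(b) sonority 1-3-4-7: well-formed.
(c) sonority 1-2-3-4-5: well-formed.
(d) sonority 3-4-5-7: well-formed.
(e) sonority 1-1-6-3-3: ill-formed.
(f) sonority 2-4-5-7: well-formed.
(g) sonority 2-3-4: well-formed.

e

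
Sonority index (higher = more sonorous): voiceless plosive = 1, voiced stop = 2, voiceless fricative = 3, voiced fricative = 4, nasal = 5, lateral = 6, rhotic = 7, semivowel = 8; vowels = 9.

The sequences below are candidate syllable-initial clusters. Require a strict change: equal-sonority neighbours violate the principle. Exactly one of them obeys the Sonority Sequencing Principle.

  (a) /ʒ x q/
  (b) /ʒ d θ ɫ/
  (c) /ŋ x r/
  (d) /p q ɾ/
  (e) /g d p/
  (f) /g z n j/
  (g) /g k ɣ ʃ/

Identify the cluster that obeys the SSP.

f

(a) 4-3-1 → violates
(b) 4-2-3-6 → violates
(c) 5-3-7 → violates
(d) 1-1-7 → violates
(e) 2-2-1 → violates
(f) 2-4-5-8 → obeys
(g) 2-1-4-3 → violates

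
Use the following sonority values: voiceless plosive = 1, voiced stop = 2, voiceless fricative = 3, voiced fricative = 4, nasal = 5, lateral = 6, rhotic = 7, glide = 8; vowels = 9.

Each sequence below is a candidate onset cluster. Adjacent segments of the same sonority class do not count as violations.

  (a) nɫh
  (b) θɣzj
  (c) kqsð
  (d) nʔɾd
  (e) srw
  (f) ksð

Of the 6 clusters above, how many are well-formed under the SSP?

4

(a) sonority 5-6-3: ill-formed.
(b) sonority 3-4-4-8: well-formed.
(c) sonority 1-1-3-4: well-formed.
(d) sonority 5-1-7-2: ill-formed.
(e) sonority 3-7-8: well-formed.
(f) sonority 1-3-4: well-formed.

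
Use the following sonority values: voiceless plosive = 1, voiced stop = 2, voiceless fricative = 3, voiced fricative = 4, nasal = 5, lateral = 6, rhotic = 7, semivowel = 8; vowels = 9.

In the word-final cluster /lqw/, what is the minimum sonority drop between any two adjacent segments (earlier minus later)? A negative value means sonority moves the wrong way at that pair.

/l/ is a lateral (sonority 6).
/q/ is a voiceless plosive (sonority 1).
/w/ is a semivowel (sonority 8).
/l/→/q/: change +5.
/q/→/w/: change -7.
Minimum = -7.

-7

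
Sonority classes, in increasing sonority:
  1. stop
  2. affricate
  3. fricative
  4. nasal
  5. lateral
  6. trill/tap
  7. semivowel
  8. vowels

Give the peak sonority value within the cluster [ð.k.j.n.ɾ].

7

/ð/ is a fricative (sonority 3).
/k/ is a stop (sonority 1).
/j/ is a semivowel (sonority 7).
/n/ is a nasal (sonority 4).
/ɾ/ is a trill/tap (sonority 6).
The maximum is 7.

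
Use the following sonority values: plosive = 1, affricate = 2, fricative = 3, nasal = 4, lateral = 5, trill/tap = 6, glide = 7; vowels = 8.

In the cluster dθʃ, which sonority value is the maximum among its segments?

3

/d/ — plosive, sonority 1.
/θ/ — fricative, sonority 3.
/ʃ/ — fricative, sonority 3.
The maximum is 3.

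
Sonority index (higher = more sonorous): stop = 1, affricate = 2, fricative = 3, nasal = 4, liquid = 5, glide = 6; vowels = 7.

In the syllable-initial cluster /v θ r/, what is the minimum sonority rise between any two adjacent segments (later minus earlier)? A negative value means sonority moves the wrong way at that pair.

0

/v/ — fricative, sonority 3.
/θ/ — fricative, sonority 3.
/r/ — liquid, sonority 5.
/v/→/θ/: change +0.
/θ/→/r/: change +2.
Minimum = 0.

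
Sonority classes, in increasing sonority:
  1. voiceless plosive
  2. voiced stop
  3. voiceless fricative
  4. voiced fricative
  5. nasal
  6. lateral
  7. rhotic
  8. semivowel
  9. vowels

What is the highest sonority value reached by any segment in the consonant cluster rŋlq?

7

/r/ — rhotic, sonority 7.
/ŋ/ — nasal, sonority 5.
/l/ — lateral, sonority 6.
/q/ — voiceless plosive, sonority 1.
The maximum is 7.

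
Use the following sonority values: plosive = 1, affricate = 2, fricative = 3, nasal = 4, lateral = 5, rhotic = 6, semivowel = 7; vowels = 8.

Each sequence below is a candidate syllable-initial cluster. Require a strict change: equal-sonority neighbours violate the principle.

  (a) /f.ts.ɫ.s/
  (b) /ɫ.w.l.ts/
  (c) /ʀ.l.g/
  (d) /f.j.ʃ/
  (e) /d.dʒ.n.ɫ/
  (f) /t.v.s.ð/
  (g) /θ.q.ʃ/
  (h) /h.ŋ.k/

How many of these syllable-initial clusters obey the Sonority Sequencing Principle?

1

(a) 3-2-5-3 → violates
(b) 5-7-5-2 → violates
(c) 6-5-1 → violates
(d) 3-7-3 → violates
(e) 1-2-4-5 → obeys
(f) 1-3-3-3 → violates
(g) 3-1-3 → violates
(h) 3-4-1 → violates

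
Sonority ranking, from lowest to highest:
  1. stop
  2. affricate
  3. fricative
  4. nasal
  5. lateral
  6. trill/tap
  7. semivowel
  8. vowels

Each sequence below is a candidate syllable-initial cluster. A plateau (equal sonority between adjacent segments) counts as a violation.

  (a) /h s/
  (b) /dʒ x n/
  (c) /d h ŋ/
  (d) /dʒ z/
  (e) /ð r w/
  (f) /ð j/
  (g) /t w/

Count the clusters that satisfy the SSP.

(a) 3-3 → violates
(b) 2-3-4 → obeys
(c) 1-3-4 → obeys
(d) 2-3 → obeys
(e) 3-6-7 → obeys
(f) 3-7 → obeys
(g) 1-7 → obeys

6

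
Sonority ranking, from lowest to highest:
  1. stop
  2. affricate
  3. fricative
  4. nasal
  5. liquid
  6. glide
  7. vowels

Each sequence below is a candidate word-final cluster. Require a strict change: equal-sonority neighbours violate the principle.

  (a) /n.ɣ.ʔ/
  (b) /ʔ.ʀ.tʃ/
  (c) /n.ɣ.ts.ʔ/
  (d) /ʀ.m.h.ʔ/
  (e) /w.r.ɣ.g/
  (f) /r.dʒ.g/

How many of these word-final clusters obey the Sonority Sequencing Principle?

(a) /n.ɣ.ʔ/: profile 4-3-1 — obeys.
(b) /ʔ.ʀ.tʃ/: profile 1-5-2 — violates.
(c) /n.ɣ.ts.ʔ/: profile 4-3-2-1 — obeys.
(d) /ʀ.m.h.ʔ/: profile 5-4-3-1 — obeys.
(e) /w.r.ɣ.g/: profile 6-5-3-1 — obeys.
(f) /r.dʒ.g/: profile 5-2-1 — obeys.

5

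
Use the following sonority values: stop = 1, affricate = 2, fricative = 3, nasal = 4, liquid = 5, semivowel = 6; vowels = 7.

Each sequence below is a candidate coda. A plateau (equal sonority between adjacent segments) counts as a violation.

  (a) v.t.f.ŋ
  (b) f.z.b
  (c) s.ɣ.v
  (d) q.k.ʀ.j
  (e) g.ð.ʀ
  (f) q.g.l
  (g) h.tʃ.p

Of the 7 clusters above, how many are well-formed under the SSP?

1

(a) v.t.f.ŋ: profile 3-1-3-4 — violates.
(b) f.z.b: profile 3-3-1 — violates.
(c) s.ɣ.v: profile 3-3-3 — violates.
(d) q.k.ʀ.j: profile 1-1-5-6 — violates.
(e) g.ð.ʀ: profile 1-3-5 — violates.
(f) q.g.l: profile 1-1-5 — violates.
(g) h.tʃ.p: profile 3-2-1 — obeys.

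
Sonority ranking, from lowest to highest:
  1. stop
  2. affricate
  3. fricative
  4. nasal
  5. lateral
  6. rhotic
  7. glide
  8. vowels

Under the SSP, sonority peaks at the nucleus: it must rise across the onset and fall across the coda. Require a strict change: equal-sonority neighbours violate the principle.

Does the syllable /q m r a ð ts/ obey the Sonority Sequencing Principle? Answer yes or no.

yes

Onset: /q/ is a stop (sonority 1), /m/ is a nasal (sonority 4), /r/ is a rhotic (sonority 6); then the nucleus /a/ (sonority 8).
Onset profile 1-4-6-8 — rises to the nucleus.
Coda: /ð/ is a fricative (sonority 3), /ts/ is an affricate (sonority 2).
Coda profile 8-3-2 — falls from the nucleus.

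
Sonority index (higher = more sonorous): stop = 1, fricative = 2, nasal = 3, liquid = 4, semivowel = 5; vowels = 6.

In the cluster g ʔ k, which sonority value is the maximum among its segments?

1

/g/: stop = 1.
/ʔ/: stop = 1.
/k/: stop = 1.
The maximum is 1.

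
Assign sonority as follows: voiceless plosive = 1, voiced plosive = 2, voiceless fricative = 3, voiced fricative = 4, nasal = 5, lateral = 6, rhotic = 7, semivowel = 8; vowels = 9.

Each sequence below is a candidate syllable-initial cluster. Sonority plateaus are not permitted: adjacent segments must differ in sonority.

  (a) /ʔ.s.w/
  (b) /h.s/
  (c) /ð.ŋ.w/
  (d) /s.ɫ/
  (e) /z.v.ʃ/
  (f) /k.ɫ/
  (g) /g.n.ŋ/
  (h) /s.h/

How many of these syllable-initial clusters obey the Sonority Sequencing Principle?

4

(a) 1-3-8 → obeys
(b) 3-3 → violates
(c) 4-5-8 → obeys
(d) 3-6 → obeys
(e) 4-4-3 → violates
(f) 1-6 → obeys
(g) 2-5-5 → violates
(h) 3-3 → violates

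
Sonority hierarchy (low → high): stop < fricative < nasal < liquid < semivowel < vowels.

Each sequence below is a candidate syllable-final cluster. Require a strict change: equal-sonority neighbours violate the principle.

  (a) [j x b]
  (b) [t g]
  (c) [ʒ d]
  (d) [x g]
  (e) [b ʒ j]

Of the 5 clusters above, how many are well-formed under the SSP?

(a) [j x b]: profile 5-2-1 — obeys.
(b) [t g]: profile 1-1 — violates.
(c) [ʒ d]: profile 2-1 — obeys.
(d) [x g]: profile 2-1 — obeys.
(e) [b ʒ j]: profile 1-2-5 — violates.

3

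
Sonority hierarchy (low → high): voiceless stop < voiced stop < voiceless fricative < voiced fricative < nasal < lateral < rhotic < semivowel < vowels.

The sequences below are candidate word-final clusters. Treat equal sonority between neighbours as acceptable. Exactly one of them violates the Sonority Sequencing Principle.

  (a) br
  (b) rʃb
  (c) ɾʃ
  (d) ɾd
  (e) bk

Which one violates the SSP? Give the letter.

(a) 2-7 → violates
(b) 7-3-2 → obeys
(c) 7-3 → obeys
(d) 7-2 → obeys
(e) 2-1 → obeys

a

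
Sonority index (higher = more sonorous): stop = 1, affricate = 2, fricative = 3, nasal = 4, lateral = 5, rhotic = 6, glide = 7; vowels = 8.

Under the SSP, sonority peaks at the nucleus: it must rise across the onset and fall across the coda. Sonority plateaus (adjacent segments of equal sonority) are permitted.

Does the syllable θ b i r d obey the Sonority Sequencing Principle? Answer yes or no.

no

Onset: /θ/ is a fricative (sonority 3), /b/ is a stop (sonority 1); then the nucleus /i/ (sonority 8).
Onset profile 3-1-8 — does not rise throughout.
Coda: /r/ is a rhotic (sonority 6), /d/ is a stop (sonority 1).
Coda profile 8-6-1 — falls from the nucleus.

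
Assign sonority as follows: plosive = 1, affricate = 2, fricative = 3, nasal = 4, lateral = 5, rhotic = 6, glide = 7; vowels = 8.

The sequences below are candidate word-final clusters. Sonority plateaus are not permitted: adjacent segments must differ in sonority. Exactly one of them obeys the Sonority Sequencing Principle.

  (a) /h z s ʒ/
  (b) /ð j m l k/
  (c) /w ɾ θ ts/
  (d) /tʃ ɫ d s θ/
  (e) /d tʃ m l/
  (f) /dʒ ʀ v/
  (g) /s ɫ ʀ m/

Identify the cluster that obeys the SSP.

c

(a) 3-3-3-3 → violates
(b) 3-7-4-5-1 → violates
(c) 7-6-3-2 → obeys
(d) 2-5-1-3-3 → violates
(e) 1-2-4-5 → violates
(f) 2-6-3 → violates
(g) 3-5-6-4 → violates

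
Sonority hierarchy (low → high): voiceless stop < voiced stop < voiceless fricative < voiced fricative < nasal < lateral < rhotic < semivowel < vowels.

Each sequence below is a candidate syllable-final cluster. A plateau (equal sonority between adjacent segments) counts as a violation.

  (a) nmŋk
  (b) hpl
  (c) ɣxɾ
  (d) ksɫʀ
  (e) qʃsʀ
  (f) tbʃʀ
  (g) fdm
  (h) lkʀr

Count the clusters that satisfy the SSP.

0

(a) 5-5-5-1 → violates
(b) 3-1-6 → violates
(c) 4-3-7 → violates
(d) 1-3-6-7 → violates
(e) 1-3-3-7 → violates
(f) 1-2-3-7 → violates
(g) 3-2-5 → violates
(h) 6-1-7-7 → violates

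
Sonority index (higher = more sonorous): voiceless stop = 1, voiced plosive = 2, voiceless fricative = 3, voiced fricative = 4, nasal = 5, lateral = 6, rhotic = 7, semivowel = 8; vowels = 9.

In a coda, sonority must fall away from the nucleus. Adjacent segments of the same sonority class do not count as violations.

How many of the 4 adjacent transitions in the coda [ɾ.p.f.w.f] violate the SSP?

2

/ɾ/ is a rhotic (sonority 7).
/p/ is a voiceless stop (sonority 1).
/f/ is a voiceless fricative (sonority 3).
/w/ is a semivowel (sonority 8).
/f/ is a voiceless fricative (sonority 3).
/ɾ/→/p/: 7→1 (falls) — ok.
/p/→/f/: 1→3 (does not fall) — violation.
/f/→/w/: 3→8 (does not fall) — violation.
/w/→/f/: 8→3 (falls) — ok.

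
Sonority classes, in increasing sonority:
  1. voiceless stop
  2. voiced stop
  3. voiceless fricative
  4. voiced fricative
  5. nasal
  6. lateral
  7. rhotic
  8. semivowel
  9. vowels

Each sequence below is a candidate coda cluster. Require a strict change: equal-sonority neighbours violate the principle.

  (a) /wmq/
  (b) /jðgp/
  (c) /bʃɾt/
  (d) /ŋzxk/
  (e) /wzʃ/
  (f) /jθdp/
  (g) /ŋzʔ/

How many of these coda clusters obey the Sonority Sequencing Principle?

(a) sonority 8-5-1: well-formed.
(b) sonority 8-4-2-1: well-formed.
(c) sonority 2-3-7-1: ill-formed.
(d) sonority 5-4-3-1: well-formed.
(e) sonority 8-4-3: well-formed.
(f) sonority 8-3-2-1: well-formed.
(g) sonority 5-4-1: well-formed.

6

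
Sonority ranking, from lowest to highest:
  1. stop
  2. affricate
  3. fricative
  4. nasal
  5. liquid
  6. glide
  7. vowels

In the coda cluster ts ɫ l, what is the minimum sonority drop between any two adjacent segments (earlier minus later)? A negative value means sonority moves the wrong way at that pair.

/ts/: affricate = 2.
/ɫ/: liquid = 5.
/l/: liquid = 5.
/ts/→/ɫ/: change -3.
/ɫ/→/l/: change +0.
Minimum = -3.

-3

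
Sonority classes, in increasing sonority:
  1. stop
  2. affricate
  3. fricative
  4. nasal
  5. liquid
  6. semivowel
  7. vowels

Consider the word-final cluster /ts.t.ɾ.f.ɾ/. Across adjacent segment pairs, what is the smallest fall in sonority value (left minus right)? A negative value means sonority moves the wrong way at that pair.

-4

/ts/: affricate = 2.
/t/: stop = 1.
/ɾ/: liquid = 5.
/f/: fricative = 3.
/ɾ/: liquid = 5.
/ts/→/t/: change +1.
/t/→/ɾ/: change -4.
/ɾ/→/f/: change +2.
/f/→/ɾ/: change -2.
Minimum = -4.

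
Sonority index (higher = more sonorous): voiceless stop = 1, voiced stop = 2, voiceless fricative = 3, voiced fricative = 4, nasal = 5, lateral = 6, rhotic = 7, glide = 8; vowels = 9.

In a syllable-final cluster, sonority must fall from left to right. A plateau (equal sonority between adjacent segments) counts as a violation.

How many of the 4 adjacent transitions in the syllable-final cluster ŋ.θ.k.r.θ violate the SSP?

/ŋ/ is a nasal (sonority 5).
/θ/ is a voiceless fricative (sonority 3).
/k/ is a voiceless stop (sonority 1).
/r/ is a rhotic (sonority 7).
/θ/ is a voiceless fricative (sonority 3).
/ŋ/→/θ/: 5→3 (falls) — ok.
/θ/→/k/: 3→1 (falls) — ok.
/k/→/r/: 1→7 (does not fall) — violation.
/r/→/θ/: 7→3 (falls) — ok.

1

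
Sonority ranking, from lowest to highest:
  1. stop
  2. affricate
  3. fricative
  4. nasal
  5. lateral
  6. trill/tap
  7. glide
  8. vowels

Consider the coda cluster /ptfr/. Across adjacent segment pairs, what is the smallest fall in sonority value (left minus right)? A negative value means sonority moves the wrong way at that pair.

-3

/p/: stop = 1.
/t/: stop = 1.
/f/: fricative = 3.
/r/: trill/tap = 6.
/p/→/t/: change +0.
/t/→/f/: change -2.
/f/→/r/: change -3.
Minimum = -3.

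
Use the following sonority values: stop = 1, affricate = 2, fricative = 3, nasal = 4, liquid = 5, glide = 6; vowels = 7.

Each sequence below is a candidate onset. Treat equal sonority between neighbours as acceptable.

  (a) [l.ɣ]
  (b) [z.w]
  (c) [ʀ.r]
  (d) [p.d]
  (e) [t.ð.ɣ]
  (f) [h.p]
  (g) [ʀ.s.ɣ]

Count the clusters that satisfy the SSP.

4

(a) sonority 5-3: ill-formed.
(b) sonority 3-6: well-formed.
(c) sonority 5-5: well-formed.
(d) sonority 1-1: well-formed.
(e) sonority 1-3-3: well-formed.
(f) sonority 3-1: ill-formed.
(g) sonority 5-3-3: ill-formed.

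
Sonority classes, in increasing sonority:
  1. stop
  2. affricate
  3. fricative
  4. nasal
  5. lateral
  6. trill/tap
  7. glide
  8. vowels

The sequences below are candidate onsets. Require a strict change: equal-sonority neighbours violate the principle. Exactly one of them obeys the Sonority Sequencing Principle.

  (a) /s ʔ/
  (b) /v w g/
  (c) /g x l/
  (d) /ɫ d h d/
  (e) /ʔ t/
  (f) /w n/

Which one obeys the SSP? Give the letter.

(a) /s ʔ/: profile 3-1 — violates.
(b) /v w g/: profile 3-7-1 — violates.
(c) /g x l/: profile 1-3-5 — obeys.
(d) /ɫ d h d/: profile 5-1-3-1 — violates.
(e) /ʔ t/: profile 1-1 — violates.
(f) /w n/: profile 7-4 — violates.

c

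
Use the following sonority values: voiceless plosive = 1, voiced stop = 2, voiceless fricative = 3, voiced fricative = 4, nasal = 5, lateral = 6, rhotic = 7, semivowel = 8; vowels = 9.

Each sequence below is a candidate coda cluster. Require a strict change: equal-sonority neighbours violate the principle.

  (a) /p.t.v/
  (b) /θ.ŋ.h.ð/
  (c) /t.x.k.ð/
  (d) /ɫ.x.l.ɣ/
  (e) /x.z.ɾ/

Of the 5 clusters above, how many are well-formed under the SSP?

0

(a) /p.t.v/: profile 1-1-4 — violates.
(b) /θ.ŋ.h.ð/: profile 3-5-3-4 — violates.
(c) /t.x.k.ð/: profile 1-3-1-4 — violates.
(d) /ɫ.x.l.ɣ/: profile 6-3-6-4 — violates.
(e) /x.z.ɾ/: profile 3-4-7 — violates.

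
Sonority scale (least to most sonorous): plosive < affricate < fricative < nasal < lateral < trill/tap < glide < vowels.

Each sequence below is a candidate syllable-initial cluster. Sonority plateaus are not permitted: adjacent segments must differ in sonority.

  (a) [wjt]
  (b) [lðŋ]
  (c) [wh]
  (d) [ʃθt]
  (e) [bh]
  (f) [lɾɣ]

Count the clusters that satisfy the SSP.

1

(a) sonority 7-7-1: ill-formed.
(b) sonority 5-3-4: ill-formed.
(c) sonority 7-3: ill-formed.
(d) sonority 3-3-1: ill-formed.
(e) sonority 1-3: well-formed.
(f) sonority 5-6-3: ill-formed.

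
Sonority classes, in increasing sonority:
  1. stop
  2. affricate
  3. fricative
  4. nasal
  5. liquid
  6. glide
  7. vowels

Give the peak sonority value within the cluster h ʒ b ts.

3

/h/ — fricative, sonority 3.
/ʒ/ — fricative, sonority 3.
/b/ — stop, sonority 1.
/ts/ — affricate, sonority 2.
The maximum is 3.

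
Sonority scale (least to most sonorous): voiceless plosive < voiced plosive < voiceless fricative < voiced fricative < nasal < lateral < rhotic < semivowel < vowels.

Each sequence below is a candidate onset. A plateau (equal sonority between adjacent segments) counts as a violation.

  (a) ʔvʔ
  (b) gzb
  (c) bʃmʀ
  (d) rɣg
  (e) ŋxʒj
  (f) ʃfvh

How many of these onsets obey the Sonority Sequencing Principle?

(a) sonority 1-4-1: ill-formed.
(b) sonority 2-4-2: ill-formed.
(c) sonority 2-3-5-7: well-formed.
(d) sonority 7-4-2: ill-formed.
(e) sonority 5-3-4-8: ill-formed.
(f) sonority 3-3-4-3: ill-formed.

1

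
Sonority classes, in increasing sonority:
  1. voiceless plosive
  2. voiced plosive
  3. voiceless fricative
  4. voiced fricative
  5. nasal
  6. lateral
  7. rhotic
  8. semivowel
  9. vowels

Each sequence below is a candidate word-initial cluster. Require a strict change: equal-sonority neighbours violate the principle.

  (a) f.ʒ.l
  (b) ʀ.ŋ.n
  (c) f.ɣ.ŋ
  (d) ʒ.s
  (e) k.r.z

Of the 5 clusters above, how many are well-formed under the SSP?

2

(a) sonority 3-4-6: well-formed.
(b) sonority 7-5-5: ill-formed.
(c) sonority 3-4-5: well-formed.
(d) sonority 4-3: ill-formed.
(e) sonority 1-7-4: ill-formed.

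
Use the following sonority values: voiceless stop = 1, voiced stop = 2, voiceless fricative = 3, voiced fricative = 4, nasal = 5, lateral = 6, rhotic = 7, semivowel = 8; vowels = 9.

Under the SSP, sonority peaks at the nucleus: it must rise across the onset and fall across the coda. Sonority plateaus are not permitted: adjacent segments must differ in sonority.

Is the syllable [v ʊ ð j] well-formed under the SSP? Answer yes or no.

Onset: /v/ is a voiced fricative (sonority 4); then the nucleus /ʊ/ (sonority 9).
Onset profile 4-9 — rises to the nucleus.
Coda: /ð/ is a voiced fricative (sonority 4), /j/ is a semivowel (sonority 8).
Coda profile 9-4-8 — does not strictly fall throughout.

no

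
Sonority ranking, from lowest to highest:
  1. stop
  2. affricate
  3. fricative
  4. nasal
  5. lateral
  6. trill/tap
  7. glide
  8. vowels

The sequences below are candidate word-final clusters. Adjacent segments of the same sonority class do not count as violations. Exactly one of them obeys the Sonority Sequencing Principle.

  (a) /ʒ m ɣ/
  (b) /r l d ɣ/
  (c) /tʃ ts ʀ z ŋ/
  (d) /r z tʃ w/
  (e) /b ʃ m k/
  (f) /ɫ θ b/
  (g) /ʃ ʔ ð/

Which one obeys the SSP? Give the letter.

(a) /ʒ m ɣ/: profile 3-4-3 — violates.
(b) /r l d ɣ/: profile 6-5-1-3 — violates.
(c) /tʃ ts ʀ z ŋ/: profile 2-2-6-3-4 — violates.
(d) /r z tʃ w/: profile 6-3-2-7 — violates.
(e) /b ʃ m k/: profile 1-3-4-1 — violates.
(f) /ɫ θ b/: profile 5-3-1 — obeys.
(g) /ʃ ʔ ð/: profile 3-1-3 — violates.

f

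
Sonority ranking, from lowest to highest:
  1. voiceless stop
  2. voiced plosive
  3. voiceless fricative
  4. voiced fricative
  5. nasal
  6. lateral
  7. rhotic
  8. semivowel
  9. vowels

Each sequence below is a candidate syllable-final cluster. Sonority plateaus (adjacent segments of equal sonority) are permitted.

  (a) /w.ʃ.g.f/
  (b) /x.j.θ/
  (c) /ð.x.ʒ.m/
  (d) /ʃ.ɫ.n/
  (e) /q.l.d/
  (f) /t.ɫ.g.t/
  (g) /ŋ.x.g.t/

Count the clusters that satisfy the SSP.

1

(a) sonority 8-3-2-3: ill-formed.
(b) sonority 3-8-3: ill-formed.
(c) sonority 4-3-4-5: ill-formed.
(d) sonority 3-6-5: ill-formed.
(e) sonority 1-6-2: ill-formed.
(f) sonority 1-6-2-1: ill-formed.
(g) sonority 5-3-2-1: well-formed.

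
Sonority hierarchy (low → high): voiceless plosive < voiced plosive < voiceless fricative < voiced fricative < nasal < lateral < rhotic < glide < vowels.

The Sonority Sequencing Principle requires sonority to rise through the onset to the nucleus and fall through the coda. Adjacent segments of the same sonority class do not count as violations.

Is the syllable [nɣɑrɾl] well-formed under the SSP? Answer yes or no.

Onset: /n/ is a nasal (sonority 5), /ɣ/ is a voiced fricative (sonority 4); then the nucleus /ɑ/ (sonority 9).
Onset profile 5-4-9 — does not rise throughout.
Coda: /r/ is a rhotic (sonority 7), /ɾ/ is a rhotic (sonority 7), /l/ is a lateral (sonority 6).
Coda profile 9-7-7-6 — falls from the nucleus.

no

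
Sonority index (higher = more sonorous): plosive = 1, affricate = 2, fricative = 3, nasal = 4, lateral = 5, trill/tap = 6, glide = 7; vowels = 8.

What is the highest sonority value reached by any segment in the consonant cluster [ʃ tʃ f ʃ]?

3

/ʃ/ — fricative, sonority 3.
/tʃ/ — affricate, sonority 2.
/f/ — fricative, sonority 3.
/ʃ/ — fricative, sonority 3.
The maximum is 3.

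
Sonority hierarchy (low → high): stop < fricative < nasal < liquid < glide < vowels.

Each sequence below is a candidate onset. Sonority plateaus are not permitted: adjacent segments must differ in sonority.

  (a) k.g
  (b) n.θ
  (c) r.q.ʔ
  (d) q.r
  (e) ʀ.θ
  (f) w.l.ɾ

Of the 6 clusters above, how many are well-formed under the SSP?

1

(a) k.g: profile 1-1 — violates.
(b) n.θ: profile 3-2 — violates.
(c) r.q.ʔ: profile 4-1-1 — violates.
(d) q.r: profile 1-4 — obeys.
(e) ʀ.θ: profile 4-2 — violates.
(f) w.l.ɾ: profile 5-4-4 — violates.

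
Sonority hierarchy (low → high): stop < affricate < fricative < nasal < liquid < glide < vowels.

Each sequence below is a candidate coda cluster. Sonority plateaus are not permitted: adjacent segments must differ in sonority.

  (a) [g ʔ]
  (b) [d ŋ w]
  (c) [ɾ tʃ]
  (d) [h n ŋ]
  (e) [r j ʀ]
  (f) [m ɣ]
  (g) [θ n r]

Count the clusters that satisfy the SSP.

2

(a) [g ʔ]: profile 1-1 — violates.
(b) [d ŋ w]: profile 1-4-6 — violates.
(c) [ɾ tʃ]: profile 5-2 — obeys.
(d) [h n ŋ]: profile 3-4-4 — violates.
(e) [r j ʀ]: profile 5-6-5 — violates.
(f) [m ɣ]: profile 4-3 — obeys.
(g) [θ n r]: profile 3-4-5 — violates.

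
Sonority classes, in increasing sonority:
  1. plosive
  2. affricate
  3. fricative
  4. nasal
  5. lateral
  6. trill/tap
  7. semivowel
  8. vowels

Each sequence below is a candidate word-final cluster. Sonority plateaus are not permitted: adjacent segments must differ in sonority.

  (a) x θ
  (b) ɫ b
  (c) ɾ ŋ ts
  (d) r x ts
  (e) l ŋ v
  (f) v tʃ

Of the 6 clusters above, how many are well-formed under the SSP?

5

(a) x θ: profile 3-3 — violates.
(b) ɫ b: profile 5-1 — obeys.
(c) ɾ ŋ ts: profile 6-4-2 — obeys.
(d) r x ts: profile 6-3-2 — obeys.
(e) l ŋ v: profile 5-4-3 — obeys.
(f) v tʃ: profile 3-2 — obeys.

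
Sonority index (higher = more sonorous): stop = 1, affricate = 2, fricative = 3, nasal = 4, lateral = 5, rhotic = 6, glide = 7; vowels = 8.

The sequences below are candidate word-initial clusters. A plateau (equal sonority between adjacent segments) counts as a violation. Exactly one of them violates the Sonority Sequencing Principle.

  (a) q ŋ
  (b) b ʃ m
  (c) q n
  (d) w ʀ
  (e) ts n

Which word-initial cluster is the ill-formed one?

d

(a) q ŋ: profile 1-4 — obeys.
(b) b ʃ m: profile 1-3-4 — obeys.
(c) q n: profile 1-4 — obeys.
(d) w ʀ: profile 7-6 — violates.
(e) ts n: profile 2-4 — obeys.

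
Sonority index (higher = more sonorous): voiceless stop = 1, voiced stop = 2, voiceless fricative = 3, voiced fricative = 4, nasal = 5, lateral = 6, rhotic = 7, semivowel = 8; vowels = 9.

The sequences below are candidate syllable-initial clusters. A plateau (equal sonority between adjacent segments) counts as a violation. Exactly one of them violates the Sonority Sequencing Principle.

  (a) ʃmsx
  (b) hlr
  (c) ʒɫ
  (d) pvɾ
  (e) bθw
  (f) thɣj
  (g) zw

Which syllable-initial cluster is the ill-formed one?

a

(a) sonority 3-5-3-3: ill-formed.
(b) sonority 3-6-7: well-formed.
(c) sonority 4-6: well-formed.
(d) sonority 1-4-7: well-formed.
(e) sonority 2-3-8: well-formed.
(f) sonority 1-3-4-8: well-formed.
(g) sonority 4-8: well-formed.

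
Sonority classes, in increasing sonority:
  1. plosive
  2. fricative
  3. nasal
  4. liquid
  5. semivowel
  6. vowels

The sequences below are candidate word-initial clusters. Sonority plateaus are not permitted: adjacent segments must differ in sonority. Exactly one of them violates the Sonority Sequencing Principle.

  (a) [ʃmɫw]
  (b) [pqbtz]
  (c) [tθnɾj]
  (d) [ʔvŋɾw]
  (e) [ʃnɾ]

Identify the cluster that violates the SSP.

(a) [ʃmɫw]: profile 2-3-4-5 — obeys.
(b) [pqbtz]: profile 1-1-1-1-2 — violates.
(c) [tθnɾj]: profile 1-2-3-4-5 — obeys.
(d) [ʔvŋɾw]: profile 1-2-3-4-5 — obeys.
(e) [ʃnɾ]: profile 2-3-4 — obeys.

b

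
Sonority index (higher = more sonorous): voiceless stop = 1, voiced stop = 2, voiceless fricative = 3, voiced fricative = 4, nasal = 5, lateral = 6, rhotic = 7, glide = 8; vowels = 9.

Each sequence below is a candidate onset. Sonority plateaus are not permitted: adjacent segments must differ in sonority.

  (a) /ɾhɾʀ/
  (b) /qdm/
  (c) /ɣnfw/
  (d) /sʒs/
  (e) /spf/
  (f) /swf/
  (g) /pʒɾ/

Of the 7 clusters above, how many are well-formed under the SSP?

(a) sonority 7-3-7-7: ill-formed.
(b) sonority 1-2-5: well-formed.
(c) sonority 4-5-3-8: ill-formed.
(d) sonority 3-4-3: ill-formed.
(e) sonority 3-1-3: ill-formed.
(f) sonority 3-8-3: ill-formed.
(g) sonority 1-4-7: well-formed.

2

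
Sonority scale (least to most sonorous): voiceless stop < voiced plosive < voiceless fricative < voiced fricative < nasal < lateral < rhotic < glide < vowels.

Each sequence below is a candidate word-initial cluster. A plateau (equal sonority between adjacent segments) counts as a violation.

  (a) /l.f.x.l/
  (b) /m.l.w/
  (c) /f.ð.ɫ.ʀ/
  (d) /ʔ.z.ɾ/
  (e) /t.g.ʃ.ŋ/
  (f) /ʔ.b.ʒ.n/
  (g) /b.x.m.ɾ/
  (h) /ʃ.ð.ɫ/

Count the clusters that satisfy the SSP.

(a) sonority 6-3-3-6: ill-formed.
(b) sonority 5-6-8: well-formed.
(c) sonority 3-4-6-7: well-formed.
(d) sonority 1-4-7: well-formed.
(e) sonority 1-2-3-5: well-formed.
(f) sonority 1-2-4-5: well-formed.
(g) sonority 2-3-5-7: well-formed.
(h) sonority 3-4-6: well-formed.

7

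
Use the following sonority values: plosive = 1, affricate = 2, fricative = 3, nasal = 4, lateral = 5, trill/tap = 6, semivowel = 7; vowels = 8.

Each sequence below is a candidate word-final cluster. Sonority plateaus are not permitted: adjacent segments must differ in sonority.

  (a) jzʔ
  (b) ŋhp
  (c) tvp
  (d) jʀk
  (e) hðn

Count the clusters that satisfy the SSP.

3

(a) sonority 7-3-1: well-formed.
(b) sonority 4-3-1: well-formed.
(c) sonority 1-3-1: ill-formed.
(d) sonority 7-6-1: well-formed.
(e) sonority 3-3-4: ill-formed.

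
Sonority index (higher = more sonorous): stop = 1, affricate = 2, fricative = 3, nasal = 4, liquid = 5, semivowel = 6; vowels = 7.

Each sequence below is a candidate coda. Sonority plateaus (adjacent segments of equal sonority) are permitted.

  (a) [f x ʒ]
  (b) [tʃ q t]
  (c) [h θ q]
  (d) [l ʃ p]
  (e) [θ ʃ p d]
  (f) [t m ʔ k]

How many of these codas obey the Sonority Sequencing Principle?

(a) 3-3-3 → obeys
(b) 2-1-1 → obeys
(c) 3-3-1 → obeys
(d) 5-3-1 → obeys
(e) 3-3-1-1 → obeys
(f) 1-4-1-1 → violates

5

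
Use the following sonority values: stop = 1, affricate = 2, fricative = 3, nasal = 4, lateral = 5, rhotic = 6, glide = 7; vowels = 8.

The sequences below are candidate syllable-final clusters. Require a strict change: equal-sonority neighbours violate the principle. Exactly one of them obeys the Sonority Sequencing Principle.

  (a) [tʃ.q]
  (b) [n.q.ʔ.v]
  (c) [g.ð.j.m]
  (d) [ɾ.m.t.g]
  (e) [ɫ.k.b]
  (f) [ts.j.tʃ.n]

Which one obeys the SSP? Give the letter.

a

(a) [tʃ.q]: profile 2-1 — obeys.
(b) [n.q.ʔ.v]: profile 4-1-1-3 — violates.
(c) [g.ð.j.m]: profile 1-3-7-4 — violates.
(d) [ɾ.m.t.g]: profile 6-4-1-1 — violates.
(e) [ɫ.k.b]: profile 5-1-1 — violates.
(f) [ts.j.tʃ.n]: profile 2-7-2-4 — violates.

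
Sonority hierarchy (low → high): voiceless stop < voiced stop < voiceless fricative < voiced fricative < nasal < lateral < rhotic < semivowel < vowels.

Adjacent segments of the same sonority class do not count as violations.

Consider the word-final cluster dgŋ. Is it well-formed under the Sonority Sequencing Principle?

/d/ — voiced stop, sonority 2.
/g/ — voiced stop, sonority 2.
/ŋ/ — nasal, sonority 5.
The profile is 2-2-5. Between /g/ (2) and /ŋ/ (5) sonority does not fall, so the cluster violates the SSP.

no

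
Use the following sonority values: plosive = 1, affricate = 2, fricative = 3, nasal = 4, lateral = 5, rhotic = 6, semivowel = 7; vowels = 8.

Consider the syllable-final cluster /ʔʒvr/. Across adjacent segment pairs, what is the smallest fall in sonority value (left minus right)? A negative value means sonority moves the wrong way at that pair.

/ʔ/: plosive = 1.
/ʒ/: fricative = 3.
/v/: fricative = 3.
/r/: rhotic = 6.
/ʔ/→/ʒ/: change -2.
/ʒ/→/v/: change +0.
/v/→/r/: change -3.
Minimum = -3.

-3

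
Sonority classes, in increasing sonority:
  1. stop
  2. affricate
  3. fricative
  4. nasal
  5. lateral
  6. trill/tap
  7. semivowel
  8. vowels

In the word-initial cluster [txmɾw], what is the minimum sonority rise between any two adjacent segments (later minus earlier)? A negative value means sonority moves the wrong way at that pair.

/t/: stop = 1.
/x/: fricative = 3.
/m/: nasal = 4.
/ɾ/: trill/tap = 6.
/w/: semivowel = 7.
/t/→/x/: change +2.
/x/→/m/: change +1.
/m/→/ɾ/: change +2.
/ɾ/→/w/: change +1.
Minimum = 1.

1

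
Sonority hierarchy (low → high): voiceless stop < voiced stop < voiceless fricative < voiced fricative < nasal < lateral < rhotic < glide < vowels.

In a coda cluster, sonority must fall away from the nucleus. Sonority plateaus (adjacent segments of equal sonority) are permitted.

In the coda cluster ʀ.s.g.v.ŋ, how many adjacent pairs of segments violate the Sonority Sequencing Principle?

2

/ʀ/ is a rhotic (sonority 7).
/s/ is a voiceless fricative (sonority 3).
/g/ is a voiced stop (sonority 2).
/v/ is a voiced fricative (sonority 4).
/ŋ/ is a nasal (sonority 5).
/ʀ/→/s/: 7→3 (falls) — ok.
/s/→/g/: 3→2 (falls) — ok.
/g/→/v/: 2→4 (does not fall) — violation.
/v/→/ŋ/: 4→5 (does not fall) — violation.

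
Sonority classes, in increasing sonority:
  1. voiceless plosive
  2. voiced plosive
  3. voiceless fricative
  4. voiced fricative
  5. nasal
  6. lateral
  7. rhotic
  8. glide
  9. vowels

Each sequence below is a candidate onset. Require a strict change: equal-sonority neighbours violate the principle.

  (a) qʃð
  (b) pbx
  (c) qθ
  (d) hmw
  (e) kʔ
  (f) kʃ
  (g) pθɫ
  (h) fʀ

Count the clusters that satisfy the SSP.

7

(a) 1-3-4 → obeys
(b) 1-2-3 → obeys
(c) 1-3 → obeys
(d) 3-5-8 → obeys
(e) 1-1 → violates
(f) 1-3 → obeys
(g) 1-3-6 → obeys
(h) 3-7 → obeys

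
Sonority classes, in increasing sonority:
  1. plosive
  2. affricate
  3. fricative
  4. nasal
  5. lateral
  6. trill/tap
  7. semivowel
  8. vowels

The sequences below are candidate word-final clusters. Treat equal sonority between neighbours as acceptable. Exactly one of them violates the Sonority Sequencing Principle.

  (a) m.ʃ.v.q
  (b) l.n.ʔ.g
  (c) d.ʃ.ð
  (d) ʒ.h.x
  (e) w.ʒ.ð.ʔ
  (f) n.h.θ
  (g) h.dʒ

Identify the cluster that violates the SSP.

c

(a) 4-3-3-1 → obeys
(b) 5-4-1-1 → obeys
(c) 1-3-3 → violates
(d) 3-3-3 → obeys
(e) 7-3-3-1 → obeys
(f) 4-3-3 → obeys
(g) 3-2 → obeys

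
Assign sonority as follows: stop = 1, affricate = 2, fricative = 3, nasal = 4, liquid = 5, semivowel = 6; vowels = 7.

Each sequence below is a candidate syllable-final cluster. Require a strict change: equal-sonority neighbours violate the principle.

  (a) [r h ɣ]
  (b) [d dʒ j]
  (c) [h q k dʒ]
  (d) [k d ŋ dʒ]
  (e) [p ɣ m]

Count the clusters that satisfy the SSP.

(a) sonority 5-3-3: ill-formed.
(b) sonority 1-2-6: ill-formed.
(c) sonority 3-1-1-2: ill-formed.
(d) sonority 1-1-4-2: ill-formed.
(e) sonority 1-3-4: ill-formed.

0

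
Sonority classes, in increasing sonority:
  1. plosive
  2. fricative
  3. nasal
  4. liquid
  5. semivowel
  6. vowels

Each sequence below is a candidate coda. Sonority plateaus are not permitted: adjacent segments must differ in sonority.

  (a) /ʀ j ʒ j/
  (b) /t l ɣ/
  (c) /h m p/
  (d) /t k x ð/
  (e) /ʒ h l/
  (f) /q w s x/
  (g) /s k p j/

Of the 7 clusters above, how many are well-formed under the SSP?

0

(a) sonority 4-5-2-5: ill-formed.
(b) sonority 1-4-2: ill-formed.
(c) sonority 2-3-1: ill-formed.
(d) sonority 1-1-2-2: ill-formed.
(e) sonority 2-2-4: ill-formed.
(f) sonority 1-5-2-2: ill-formed.
(g) sonority 2-1-1-5: ill-formed.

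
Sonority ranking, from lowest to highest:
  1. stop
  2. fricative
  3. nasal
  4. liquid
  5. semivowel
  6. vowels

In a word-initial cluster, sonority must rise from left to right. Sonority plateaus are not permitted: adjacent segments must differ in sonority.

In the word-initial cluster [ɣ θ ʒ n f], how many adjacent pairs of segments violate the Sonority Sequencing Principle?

/ɣ/ is a fricative (sonority 2).
/θ/ is a fricative (sonority 2).
/ʒ/ is a fricative (sonority 2).
/n/ is a nasal (sonority 3).
/f/ is a fricative (sonority 2).
/ɣ/→/θ/: 2→2 (plateau) — violation.
/θ/→/ʒ/: 2→2 (plateau) — violation.
/ʒ/→/n/: 2→3 (rises) — ok.
/n/→/f/: 3→2 (does not rise) — violation.

3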